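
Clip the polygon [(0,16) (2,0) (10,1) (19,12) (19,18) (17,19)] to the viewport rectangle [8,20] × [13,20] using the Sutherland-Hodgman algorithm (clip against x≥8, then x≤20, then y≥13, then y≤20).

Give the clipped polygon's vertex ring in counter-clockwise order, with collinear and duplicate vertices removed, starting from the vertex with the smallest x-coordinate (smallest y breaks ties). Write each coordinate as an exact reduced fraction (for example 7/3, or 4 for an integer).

1. After x ≥ 8: [(8,296/17) (8,3/4) (10,1) (19,12) (19,18) (17,19)]
2. After x ≤ 20: [(8,296/17) (8,3/4) (10,1) (19,12) (19,18) (17,19)]
3. After y ≥ 13: [(8,296/17) (8,13) (19,13) (19,18) (17,19)]
4. After y ≤ 20: [(8,296/17) (8,13) (19,13) (19,18) (17,19)]
5. Canonical ring: [(8,13) (19,13) (19,18) (17,19) (8,296/17)]

Clipped polygon: [(8,13) (19,13) (19,18) (17,19) (8,296/17)]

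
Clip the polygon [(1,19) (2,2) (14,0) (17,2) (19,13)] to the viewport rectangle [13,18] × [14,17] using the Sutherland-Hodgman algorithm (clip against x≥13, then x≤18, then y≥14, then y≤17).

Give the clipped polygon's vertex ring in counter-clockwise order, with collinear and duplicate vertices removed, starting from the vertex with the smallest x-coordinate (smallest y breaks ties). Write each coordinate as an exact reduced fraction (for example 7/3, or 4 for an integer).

Clipped polygon: [(13,14) (16,14) (13,15)]

1. After x ≥ 13: [(13,15) (13,1/6) (14,0) (17,2) (19,13)]
2. After x ≤ 18: [(18,40/3) (13,15) (13,1/6) (14,0) (17,2) (18,15/2)]
3. After y ≥ 14: [(16,14) (13,15) (13,14)]
4. After y ≤ 17: [(16,14) (13,15) (13,14)]
5. Canonical ring: [(13,14) (16,14) (13,15)]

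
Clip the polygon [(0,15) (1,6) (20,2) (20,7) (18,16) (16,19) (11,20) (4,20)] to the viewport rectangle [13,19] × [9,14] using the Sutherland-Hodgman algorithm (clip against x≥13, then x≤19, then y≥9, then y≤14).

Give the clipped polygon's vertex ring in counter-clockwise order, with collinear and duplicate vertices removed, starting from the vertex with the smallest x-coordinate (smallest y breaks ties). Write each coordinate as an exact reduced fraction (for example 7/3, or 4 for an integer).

1. After x ≥ 13: [(13,66/19) (20,2) (20,7) (18,16) (16,19) (13,98/5)]
2. After x ≤ 19: [(13,66/19) (19,42/19) (19,23/2) (18,16) (16,19) (13,98/5)]
3. After y ≥ 9: [(13,9) (19,9) (19,23/2) (18,16) (16,19) (13,98/5)]
4. After y ≤ 14: [(13,14) (13,9) (19,9) (19,23/2) (166/9,14)]
5. Canonical ring: [(13,9) (19,9) (19,23/2) (166/9,14) (13,14)]

Clipped polygon: [(13,9) (19,9) (19,23/2) (166/9,14) (13,14)]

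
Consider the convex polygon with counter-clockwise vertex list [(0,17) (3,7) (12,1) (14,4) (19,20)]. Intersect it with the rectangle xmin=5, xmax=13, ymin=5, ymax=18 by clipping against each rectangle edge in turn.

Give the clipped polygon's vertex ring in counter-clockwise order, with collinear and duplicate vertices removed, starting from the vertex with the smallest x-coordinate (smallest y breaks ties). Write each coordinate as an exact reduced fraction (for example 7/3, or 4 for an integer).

Clipped polygon: [(5,17/3) (6,5) (13,5) (13,18) (19/3,18) (5,338/19)]

1. After x ≥ 5: [(5,338/19) (5,17/3) (12,1) (14,4) (19,20)]
2. After x ≤ 13: [(13,362/19) (5,338/19) (5,17/3) (12,1) (13,5/2)]
3. After y ≥ 5: [(13,5) (13,362/19) (5,338/19) (5,17/3) (6,5)]
4. After y ≤ 18: [(13,5) (13,18) (19/3,18) (5,338/19) (5,17/3) (6,5)]
5. Canonical ring: [(5,17/3) (6,5) (13,5) (13,18) (19/3,18) (5,338/19)]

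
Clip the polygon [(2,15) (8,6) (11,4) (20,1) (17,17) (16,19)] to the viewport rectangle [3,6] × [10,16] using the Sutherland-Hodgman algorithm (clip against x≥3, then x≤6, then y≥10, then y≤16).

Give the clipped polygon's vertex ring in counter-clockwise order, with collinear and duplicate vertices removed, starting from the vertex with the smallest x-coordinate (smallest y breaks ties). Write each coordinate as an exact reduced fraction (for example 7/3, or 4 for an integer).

1. After x ≥ 3: [(3,107/7) (3,27/2) (8,6) (11,4) (20,1) (17,17) (16,19)]
2. After x ≤ 6: [(6,113/7) (3,107/7) (3,27/2) (6,9)]
3. After y ≥ 10: [(6,10) (6,113/7) (3,107/7) (3,27/2) (16/3,10)]
4. After y ≤ 16: [(6,10) (6,16) (11/2,16) (3,107/7) (3,27/2) (16/3,10)]
5. Canonical ring: [(3,27/2) (16/3,10) (6,10) (6,16) (11/2,16) (3,107/7)]

Clipped polygon: [(3,27/2) (16/3,10) (6,10) (6,16) (11/2,16) (3,107/7)]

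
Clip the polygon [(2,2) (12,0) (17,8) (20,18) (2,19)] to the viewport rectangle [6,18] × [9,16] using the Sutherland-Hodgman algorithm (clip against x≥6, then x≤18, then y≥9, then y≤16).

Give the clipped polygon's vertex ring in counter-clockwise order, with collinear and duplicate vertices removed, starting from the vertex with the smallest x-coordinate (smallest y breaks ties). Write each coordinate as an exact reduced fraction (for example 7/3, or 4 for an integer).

1. After x ≥ 6: [(6,6/5) (12,0) (17,8) (20,18) (6,169/9)]
2. After x ≤ 18: [(6,6/5) (12,0) (17,8) (18,34/3) (18,163/9) (6,169/9)]
3. After y ≥ 9: [(6,9) (173/10,9) (18,34/3) (18,163/9) (6,169/9)]
4. After y ≤ 16: [(6,16) (6,9) (173/10,9) (18,34/3) (18,16)]
5. Canonical ring: [(6,9) (173/10,9) (18,34/3) (18,16) (6,16)]

Clipped polygon: [(6,9) (173/10,9) (18,34/3) (18,16) (6,16)]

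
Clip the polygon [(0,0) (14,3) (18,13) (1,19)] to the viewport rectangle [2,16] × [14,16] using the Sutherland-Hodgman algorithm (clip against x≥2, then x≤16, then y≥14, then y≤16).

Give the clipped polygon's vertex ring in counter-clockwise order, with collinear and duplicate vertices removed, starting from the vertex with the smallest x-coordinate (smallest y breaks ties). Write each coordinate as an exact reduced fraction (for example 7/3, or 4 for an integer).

1. After x ≥ 2: [(2,3/7) (14,3) (18,13) (2,317/17)]
2. After x ≤ 16: [(2,3/7) (14,3) (16,8) (16,233/17) (2,317/17)]
3. After y ≥ 14: [(2,14) (91/6,14) (2,317/17)]
4. After y ≤ 16: [(2,16) (2,14) (91/6,14) (19/2,16)]
5. Canonical ring: [(2,14) (91/6,14) (19/2,16) (2,16)]

Clipped polygon: [(2,14) (91/6,14) (19/2,16) (2,16)]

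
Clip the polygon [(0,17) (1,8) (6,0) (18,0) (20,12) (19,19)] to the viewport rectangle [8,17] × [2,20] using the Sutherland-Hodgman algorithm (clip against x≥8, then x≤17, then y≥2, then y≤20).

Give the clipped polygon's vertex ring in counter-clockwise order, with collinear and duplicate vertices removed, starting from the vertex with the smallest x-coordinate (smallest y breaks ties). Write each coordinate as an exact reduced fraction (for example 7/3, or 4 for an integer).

Clipped polygon: [(8,2) (17,2) (17,357/19) (8,339/19)]

1. After x ≥ 8: [(8,339/19) (8,0) (18,0) (20,12) (19,19)]
2. After x ≤ 17: [(17,357/19) (8,339/19) (8,0) (17,0)]
3. After y ≥ 2: [(17,2) (17,357/19) (8,339/19) (8,2)]
4. After y ≤ 20: [(17,2) (17,357/19) (8,339/19) (8,2)]
5. Canonical ring: [(8,2) (17,2) (17,357/19) (8,339/19)]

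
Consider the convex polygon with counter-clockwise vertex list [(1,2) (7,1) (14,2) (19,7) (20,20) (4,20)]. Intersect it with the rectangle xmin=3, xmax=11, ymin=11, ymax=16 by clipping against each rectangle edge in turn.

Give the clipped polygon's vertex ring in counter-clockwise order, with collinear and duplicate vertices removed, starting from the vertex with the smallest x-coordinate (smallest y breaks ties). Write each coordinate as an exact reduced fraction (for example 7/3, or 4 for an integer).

1. After x ≥ 3: [(3,14) (3,5/3) (7,1) (14,2) (19,7) (20,20) (4,20)]
2. After x ≤ 11: [(3,14) (3,5/3) (7,1) (11,11/7) (11,20) (4,20)]
3. After y ≥ 11: [(3,14) (3,11) (11,11) (11,20) (4,20)]
4. After y ≤ 16: [(10/3,16) (3,14) (3,11) (11,11) (11,16)]
5. Canonical ring: [(3,11) (11,11) (11,16) (10/3,16) (3,14)]

Clipped polygon: [(3,11) (11,11) (11,16) (10/3,16) (3,14)]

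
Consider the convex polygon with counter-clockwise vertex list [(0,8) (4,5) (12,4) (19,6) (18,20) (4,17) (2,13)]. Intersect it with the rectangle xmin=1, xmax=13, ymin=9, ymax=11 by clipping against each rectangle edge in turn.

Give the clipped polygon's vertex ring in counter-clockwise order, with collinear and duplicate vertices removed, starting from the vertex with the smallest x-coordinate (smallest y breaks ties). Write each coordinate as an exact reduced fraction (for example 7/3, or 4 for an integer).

1. After x ≥ 1: [(1,21/2) (1,29/4) (4,5) (12,4) (19,6) (18,20) (4,17) (2,13)]
2. After x ≤ 13: [(1,21/2) (1,29/4) (4,5) (12,4) (13,30/7) (13,265/14) (4,17) (2,13)]
3. After y ≥ 9: [(1,21/2) (1,9) (13,9) (13,265/14) (4,17) (2,13)]
4. After y ≤ 11: [(6/5,11) (1,21/2) (1,9) (13,9) (13,11)]
5. Canonical ring: [(1,9) (13,9) (13,11) (6/5,11) (1,21/2)]

Clipped polygon: [(1,9) (13,9) (13,11) (6/5,11) (1,21/2)]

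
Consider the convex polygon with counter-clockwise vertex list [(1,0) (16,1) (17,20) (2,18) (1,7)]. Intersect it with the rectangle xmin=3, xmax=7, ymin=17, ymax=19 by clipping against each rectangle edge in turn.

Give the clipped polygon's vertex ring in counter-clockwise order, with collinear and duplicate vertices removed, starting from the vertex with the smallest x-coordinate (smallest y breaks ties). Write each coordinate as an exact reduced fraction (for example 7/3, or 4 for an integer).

Clipped polygon: [(3,17) (7,17) (7,56/3) (3,272/15)]

1. After x ≥ 3: [(3,2/15) (16,1) (17,20) (3,272/15)]
2. After x ≤ 7: [(3,2/15) (7,2/5) (7,56/3) (3,272/15)]
3. After y ≥ 17: [(3,17) (7,17) (7,56/3) (3,272/15)]
4. After y ≤ 19: [(3,17) (7,17) (7,56/3) (3,272/15)]
5. Canonical ring: [(3,17) (7,17) (7,56/3) (3,272/15)]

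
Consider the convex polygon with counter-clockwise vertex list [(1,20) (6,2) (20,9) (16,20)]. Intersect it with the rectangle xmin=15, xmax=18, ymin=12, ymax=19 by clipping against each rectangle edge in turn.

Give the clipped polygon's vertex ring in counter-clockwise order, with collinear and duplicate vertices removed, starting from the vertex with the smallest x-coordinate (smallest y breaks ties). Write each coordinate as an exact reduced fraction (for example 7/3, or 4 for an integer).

1. After x ≥ 15: [(15,20) (15,13/2) (20,9) (16,20)]
2. After x ≤ 18: [(15,20) (15,13/2) (18,8) (18,29/2) (16,20)]
3. After y ≥ 12: [(15,20) (15,12) (18,12) (18,29/2) (16,20)]
4. After y ≤ 19: [(15,19) (15,12) (18,12) (18,29/2) (180/11,19)]
5. Canonical ring: [(15,12) (18,12) (18,29/2) (180/11,19) (15,19)]

Clipped polygon: [(15,12) (18,12) (18,29/2) (180/11,19) (15,19)]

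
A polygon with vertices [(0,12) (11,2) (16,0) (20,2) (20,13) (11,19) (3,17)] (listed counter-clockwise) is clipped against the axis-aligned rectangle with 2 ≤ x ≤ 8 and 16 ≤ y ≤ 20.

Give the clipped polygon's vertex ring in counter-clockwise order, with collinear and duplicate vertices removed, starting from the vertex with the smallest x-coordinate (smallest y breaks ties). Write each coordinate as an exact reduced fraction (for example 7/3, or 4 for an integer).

Clipped polygon: [(12/5,16) (8,16) (8,73/4) (3,17)]

1. After x ≥ 2: [(2,46/3) (2,112/11) (11,2) (16,0) (20,2) (20,13) (11,19) (3,17)]
2. After x ≤ 8: [(2,46/3) (2,112/11) (8,52/11) (8,73/4) (3,17)]
3. After y ≥ 16: [(12/5,16) (8,16) (8,73/4) (3,17)]
4. After y ≤ 20: [(12/5,16) (8,16) (8,73/4) (3,17)]
5. Canonical ring: [(12/5,16) (8,16) (8,73/4) (3,17)]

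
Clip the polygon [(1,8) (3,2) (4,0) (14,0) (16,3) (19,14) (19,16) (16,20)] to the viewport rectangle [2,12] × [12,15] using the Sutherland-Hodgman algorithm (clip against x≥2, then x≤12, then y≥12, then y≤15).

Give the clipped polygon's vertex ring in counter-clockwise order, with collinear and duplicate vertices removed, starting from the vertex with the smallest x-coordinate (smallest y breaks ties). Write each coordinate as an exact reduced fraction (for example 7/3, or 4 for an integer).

Clipped polygon: [(6,12) (12,12) (12,15) (39/4,15)]

1. After x ≥ 2: [(2,44/5) (2,5) (3,2) (4,0) (14,0) (16,3) (19,14) (19,16) (16,20)]
2. After x ≤ 12: [(12,84/5) (2,44/5) (2,5) (3,2) (4,0) (12,0)]
3. After y ≥ 12: [(12,12) (12,84/5) (6,12)]
4. After y ≤ 15: [(12,12) (12,15) (39/4,15) (6,12)]
5. Canonical ring: [(6,12) (12,12) (12,15) (39/4,15)]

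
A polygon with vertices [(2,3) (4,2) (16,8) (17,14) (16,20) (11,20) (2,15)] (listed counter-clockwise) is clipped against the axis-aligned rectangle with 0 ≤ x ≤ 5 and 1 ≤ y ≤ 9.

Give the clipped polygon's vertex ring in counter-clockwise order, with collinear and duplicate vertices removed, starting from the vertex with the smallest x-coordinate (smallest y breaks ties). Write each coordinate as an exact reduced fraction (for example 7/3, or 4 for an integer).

1. After x ≥ 0: [(2,3) (4,2) (16,8) (17,14) (16,20) (11,20) (2,15)]
2. After x ≤ 5: [(2,3) (4,2) (5,5/2) (5,50/3) (2,15)]
3. After y ≥ 1: [(2,3) (4,2) (5,5/2) (5,50/3) (2,15)]
4. After y ≤ 9: [(2,9) (2,3) (4,2) (5,5/2) (5,9)]
5. Canonical ring: [(2,3) (4,2) (5,5/2) (5,9) (2,9)]

Clipped polygon: [(2,3) (4,2) (5,5/2) (5,9) (2,9)]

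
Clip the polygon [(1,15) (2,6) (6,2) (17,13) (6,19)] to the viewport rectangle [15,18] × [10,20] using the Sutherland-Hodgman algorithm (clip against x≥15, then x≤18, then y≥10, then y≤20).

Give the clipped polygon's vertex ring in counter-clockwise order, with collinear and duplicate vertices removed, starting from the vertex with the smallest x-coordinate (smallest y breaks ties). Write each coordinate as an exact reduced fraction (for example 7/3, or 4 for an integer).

Clipped polygon: [(15,11) (17,13) (15,155/11)]

1. After x ≥ 15: [(15,11) (17,13) (15,155/11)]
2. After x ≤ 18: [(15,11) (17,13) (15,155/11)]
3. After y ≥ 10: [(15,11) (17,13) (15,155/11)]
4. After y ≤ 20: [(15,11) (17,13) (15,155/11)]
5. Canonical ring: [(15,11) (17,13) (15,155/11)]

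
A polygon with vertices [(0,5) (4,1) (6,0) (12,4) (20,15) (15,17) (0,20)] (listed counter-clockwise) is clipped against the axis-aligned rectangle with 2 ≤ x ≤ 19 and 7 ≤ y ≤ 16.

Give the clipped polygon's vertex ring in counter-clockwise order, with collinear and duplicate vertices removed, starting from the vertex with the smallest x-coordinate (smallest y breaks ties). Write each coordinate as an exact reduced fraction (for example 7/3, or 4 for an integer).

1. After x ≥ 2: [(2,3) (4,1) (6,0) (12,4) (20,15) (15,17) (2,98/5)]
2. After x ≤ 19: [(2,3) (4,1) (6,0) (12,4) (19,109/8) (19,77/5) (15,17) (2,98/5)]
3. After y ≥ 7: [(2,7) (156/11,7) (19,109/8) (19,77/5) (15,17) (2,98/5)]
4. After y ≤ 16: [(2,16) (2,7) (156/11,7) (19,109/8) (19,77/5) (35/2,16)]
5. Canonical ring: [(2,7) (156/11,7) (19,109/8) (19,77/5) (35/2,16) (2,16)]

Clipped polygon: [(2,7) (156/11,7) (19,109/8) (19,77/5) (35/2,16) (2,16)]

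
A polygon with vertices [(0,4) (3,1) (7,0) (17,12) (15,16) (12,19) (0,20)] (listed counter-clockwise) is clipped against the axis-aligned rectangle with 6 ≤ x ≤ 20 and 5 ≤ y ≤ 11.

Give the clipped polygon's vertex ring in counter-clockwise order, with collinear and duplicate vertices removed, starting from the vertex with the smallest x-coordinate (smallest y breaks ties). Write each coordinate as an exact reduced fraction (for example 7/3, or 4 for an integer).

Clipped polygon: [(6,5) (67/6,5) (97/6,11) (6,11)]

1. After x ≥ 6: [(6,1/4) (7,0) (17,12) (15,16) (12,19) (6,39/2)]
2. After x ≤ 20: [(6,1/4) (7,0) (17,12) (15,16) (12,19) (6,39/2)]
3. After y ≥ 5: [(6,5) (67/6,5) (17,12) (15,16) (12,19) (6,39/2)]
4. After y ≤ 11: [(6,11) (6,5) (67/6,5) (97/6,11)]
5. Canonical ring: [(6,5) (67/6,5) (97/6,11) (6,11)]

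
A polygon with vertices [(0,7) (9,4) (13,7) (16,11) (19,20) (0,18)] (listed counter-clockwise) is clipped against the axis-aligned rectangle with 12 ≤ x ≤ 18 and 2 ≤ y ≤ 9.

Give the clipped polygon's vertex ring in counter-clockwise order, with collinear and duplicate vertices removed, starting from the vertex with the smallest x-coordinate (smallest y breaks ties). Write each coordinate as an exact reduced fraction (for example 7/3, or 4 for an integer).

1. After x ≥ 12: [(12,25/4) (13,7) (16,11) (19,20) (12,366/19)]
2. After x ≤ 18: [(12,25/4) (13,7) (16,11) (18,17) (18,378/19) (12,366/19)]
3. After y ≥ 2: [(12,25/4) (13,7) (16,11) (18,17) (18,378/19) (12,366/19)]
4. After y ≤ 9: [(12,9) (12,25/4) (13,7) (29/2,9)]
5. Canonical ring: [(12,25/4) (13,7) (29/2,9) (12,9)]

Clipped polygon: [(12,25/4) (13,7) (29/2,9) (12,9)]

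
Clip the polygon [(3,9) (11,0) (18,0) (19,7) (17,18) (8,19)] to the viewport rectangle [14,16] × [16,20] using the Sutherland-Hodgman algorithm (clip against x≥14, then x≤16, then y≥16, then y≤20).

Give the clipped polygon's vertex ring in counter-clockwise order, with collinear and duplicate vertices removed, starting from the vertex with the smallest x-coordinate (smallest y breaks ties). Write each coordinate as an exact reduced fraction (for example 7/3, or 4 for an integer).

1. After x ≥ 14: [(14,0) (18,0) (19,7) (17,18) (14,55/3)]
2. After x ≤ 16: [(14,0) (16,0) (16,163/9) (14,55/3)]
3. After y ≥ 16: [(14,16) (16,16) (16,163/9) (14,55/3)]
4. After y ≤ 20: [(14,16) (16,16) (16,163/9) (14,55/3)]
5. Canonical ring: [(14,16) (16,16) (16,163/9) (14,55/3)]

Clipped polygon: [(14,16) (16,16) (16,163/9) (14,55/3)]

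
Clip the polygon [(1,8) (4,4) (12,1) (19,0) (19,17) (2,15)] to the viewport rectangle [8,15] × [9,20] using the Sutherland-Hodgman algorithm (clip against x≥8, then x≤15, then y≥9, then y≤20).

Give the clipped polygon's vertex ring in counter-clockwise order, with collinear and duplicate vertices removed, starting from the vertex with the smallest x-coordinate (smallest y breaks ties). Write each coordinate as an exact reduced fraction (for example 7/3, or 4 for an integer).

1. After x ≥ 8: [(8,5/2) (12,1) (19,0) (19,17) (8,267/17)]
2. After x ≤ 15: [(8,5/2) (12,1) (15,4/7) (15,281/17) (8,267/17)]
3. After y ≥ 9: [(8,9) (15,9) (15,281/17) (8,267/17)]
4. After y ≤ 20: [(8,9) (15,9) (15,281/17) (8,267/17)]
5. Canonical ring: [(8,9) (15,9) (15,281/17) (8,267/17)]

Clipped polygon: [(8,9) (15,9) (15,281/17) (8,267/17)]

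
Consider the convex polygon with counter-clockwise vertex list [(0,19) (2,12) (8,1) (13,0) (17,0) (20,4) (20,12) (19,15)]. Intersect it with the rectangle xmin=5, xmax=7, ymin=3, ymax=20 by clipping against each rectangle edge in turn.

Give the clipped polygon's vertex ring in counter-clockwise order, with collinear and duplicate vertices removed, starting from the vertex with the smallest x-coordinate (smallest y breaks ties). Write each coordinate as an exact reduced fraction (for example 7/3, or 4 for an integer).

1. After x ≥ 5: [(5,341/19) (5,13/2) (8,1) (13,0) (17,0) (20,4) (20,12) (19,15)]
2. After x ≤ 7: [(7,333/19) (5,341/19) (5,13/2) (7,17/6)]
3. After y ≥ 3: [(7,3) (7,333/19) (5,341/19) (5,13/2) (76/11,3)]
4. After y ≤ 20: [(7,3) (7,333/19) (5,341/19) (5,13/2) (76/11,3)]
5. Canonical ring: [(5,13/2) (76/11,3) (7,3) (7,333/19) (5,341/19)]

Clipped polygon: [(5,13/2) (76/11,3) (7,3) (7,333/19) (5,341/19)]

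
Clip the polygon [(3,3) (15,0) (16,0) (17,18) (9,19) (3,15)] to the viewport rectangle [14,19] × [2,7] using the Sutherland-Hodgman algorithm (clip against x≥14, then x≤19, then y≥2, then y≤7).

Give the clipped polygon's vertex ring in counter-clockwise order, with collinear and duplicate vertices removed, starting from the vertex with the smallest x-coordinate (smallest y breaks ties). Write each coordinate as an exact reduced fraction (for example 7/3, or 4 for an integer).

1. After x ≥ 14: [(14,1/4) (15,0) (16,0) (17,18) (14,147/8)]
2. After x ≤ 19: [(14,1/4) (15,0) (16,0) (17,18) (14,147/8)]
3. After y ≥ 2: [(14,2) (145/9,2) (17,18) (14,147/8)]
4. After y ≤ 7: [(14,7) (14,2) (145/9,2) (295/18,7)]
5. Canonical ring: [(14,2) (145/9,2) (295/18,7) (14,7)]

Clipped polygon: [(14,2) (145/9,2) (295/18,7) (14,7)]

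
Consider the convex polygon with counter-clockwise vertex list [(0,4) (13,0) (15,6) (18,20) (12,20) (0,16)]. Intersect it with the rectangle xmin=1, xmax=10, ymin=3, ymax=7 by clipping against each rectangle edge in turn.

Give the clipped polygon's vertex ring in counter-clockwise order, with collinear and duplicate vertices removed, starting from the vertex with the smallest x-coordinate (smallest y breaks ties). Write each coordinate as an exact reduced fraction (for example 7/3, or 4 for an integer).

Clipped polygon: [(1,48/13) (13/4,3) (10,3) (10,7) (1,7)]

1. After x ≥ 1: [(1,48/13) (13,0) (15,6) (18,20) (12,20) (1,49/3)]
2. After x ≤ 10: [(1,48/13) (10,12/13) (10,58/3) (1,49/3)]
3. After y ≥ 3: [(1,48/13) (13/4,3) (10,3) (10,58/3) (1,49/3)]
4. After y ≤ 7: [(1,7) (1,48/13) (13/4,3) (10,3) (10,7)]
5. Canonical ring: [(1,48/13) (13/4,3) (10,3) (10,7) (1,7)]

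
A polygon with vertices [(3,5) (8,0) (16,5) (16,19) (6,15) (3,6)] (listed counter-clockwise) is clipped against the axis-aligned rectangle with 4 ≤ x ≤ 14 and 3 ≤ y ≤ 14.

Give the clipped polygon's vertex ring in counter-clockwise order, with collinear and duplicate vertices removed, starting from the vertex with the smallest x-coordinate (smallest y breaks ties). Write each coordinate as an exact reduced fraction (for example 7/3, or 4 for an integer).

Clipped polygon: [(4,4) (5,3) (64/5,3) (14,15/4) (14,14) (17/3,14) (4,9)]

1. After x ≥ 4: [(4,4) (8,0) (16,5) (16,19) (6,15) (4,9)]
2. After x ≤ 14: [(4,4) (8,0) (14,15/4) (14,91/5) (6,15) (4,9)]
3. After y ≥ 3: [(4,4) (5,3) (64/5,3) (14,15/4) (14,91/5) (6,15) (4,9)]
4. After y ≤ 14: [(4,4) (5,3) (64/5,3) (14,15/4) (14,14) (17/3,14) (4,9)]
5. Canonical ring: [(4,4) (5,3) (64/5,3) (14,15/4) (14,14) (17/3,14) (4,9)]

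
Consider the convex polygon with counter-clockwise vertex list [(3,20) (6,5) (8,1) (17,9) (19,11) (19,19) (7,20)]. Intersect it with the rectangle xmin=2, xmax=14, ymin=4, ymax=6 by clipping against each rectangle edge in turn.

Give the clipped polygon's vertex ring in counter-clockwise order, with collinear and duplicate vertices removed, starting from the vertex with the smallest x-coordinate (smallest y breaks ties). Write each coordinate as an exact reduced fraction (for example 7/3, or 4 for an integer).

1. After x ≥ 2: [(3,20) (6,5) (8,1) (17,9) (19,11) (19,19) (7,20)]
2. After x ≤ 14: [(3,20) (6,5) (8,1) (14,19/3) (14,233/12) (7,20)]
3. After y ≥ 4: [(3,20) (6,5) (13/2,4) (91/8,4) (14,19/3) (14,233/12) (7,20)]
4. After y ≤ 6: [(29/5,6) (6,5) (13/2,4) (91/8,4) (109/8,6)]
5. Canonical ring: [(29/5,6) (6,5) (13/2,4) (91/8,4) (109/8,6)]

Clipped polygon: [(29/5,6) (6,5) (13/2,4) (91/8,4) (109/8,6)]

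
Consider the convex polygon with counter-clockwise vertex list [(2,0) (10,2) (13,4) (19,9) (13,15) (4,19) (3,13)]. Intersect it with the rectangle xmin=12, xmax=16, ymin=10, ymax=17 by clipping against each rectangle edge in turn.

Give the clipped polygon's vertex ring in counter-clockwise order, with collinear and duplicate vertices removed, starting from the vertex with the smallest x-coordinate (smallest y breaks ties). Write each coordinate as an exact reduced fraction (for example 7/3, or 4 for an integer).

Clipped polygon: [(12,10) (16,10) (16,12) (13,15) (12,139/9)]

1. After x ≥ 12: [(12,10/3) (13,4) (19,9) (13,15) (12,139/9)]
2. After x ≤ 16: [(12,10/3) (13,4) (16,13/2) (16,12) (13,15) (12,139/9)]
3. After y ≥ 10: [(12,10) (16,10) (16,12) (13,15) (12,139/9)]
4. After y ≤ 17: [(12,10) (16,10) (16,12) (13,15) (12,139/9)]
5. Canonical ring: [(12,10) (16,10) (16,12) (13,15) (12,139/9)]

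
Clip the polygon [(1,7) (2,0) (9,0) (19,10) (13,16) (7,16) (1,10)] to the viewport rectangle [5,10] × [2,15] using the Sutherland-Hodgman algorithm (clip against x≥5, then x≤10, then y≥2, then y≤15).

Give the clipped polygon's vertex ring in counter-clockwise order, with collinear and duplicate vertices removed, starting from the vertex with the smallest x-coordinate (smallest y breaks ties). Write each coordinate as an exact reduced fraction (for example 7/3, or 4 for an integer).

Clipped polygon: [(5,2) (10,2) (10,15) (6,15) (5,14)]

1. After x ≥ 5: [(5,0) (9,0) (19,10) (13,16) (7,16) (5,14)]
2. After x ≤ 10: [(5,0) (9,0) (10,1) (10,16) (7,16) (5,14)]
3. After y ≥ 2: [(5,2) (10,2) (10,16) (7,16) (5,14)]
4. After y ≤ 15: [(5,2) (10,2) (10,15) (6,15) (5,14)]
5. Canonical ring: [(5,2) (10,2) (10,15) (6,15) (5,14)]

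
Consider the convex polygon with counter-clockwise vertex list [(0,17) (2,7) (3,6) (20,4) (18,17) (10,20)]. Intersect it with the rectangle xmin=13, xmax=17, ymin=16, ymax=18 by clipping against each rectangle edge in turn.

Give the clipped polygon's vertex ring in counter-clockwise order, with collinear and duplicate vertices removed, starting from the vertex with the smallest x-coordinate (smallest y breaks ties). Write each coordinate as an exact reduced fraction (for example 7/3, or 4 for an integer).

1. After x ≥ 13: [(13,82/17) (20,4) (18,17) (13,151/8)]
2. After x ≤ 17: [(13,82/17) (17,74/17) (17,139/8) (13,151/8)]
3. After y ≥ 16: [(13,16) (17,16) (17,139/8) (13,151/8)]
4. After y ≤ 18: [(13,18) (13,16) (17,16) (17,139/8) (46/3,18)]
5. Canonical ring: [(13,16) (17,16) (17,139/8) (46/3,18) (13,18)]

Clipped polygon: [(13,16) (17,16) (17,139/8) (46/3,18) (13,18)]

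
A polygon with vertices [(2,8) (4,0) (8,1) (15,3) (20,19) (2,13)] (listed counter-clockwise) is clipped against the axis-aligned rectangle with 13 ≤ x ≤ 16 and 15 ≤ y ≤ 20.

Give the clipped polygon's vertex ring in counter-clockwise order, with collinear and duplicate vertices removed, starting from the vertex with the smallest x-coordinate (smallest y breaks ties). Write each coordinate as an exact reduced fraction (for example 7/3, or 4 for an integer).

Clipped polygon: [(13,15) (16,15) (16,53/3) (13,50/3)]

1. After x ≥ 13: [(13,17/7) (15,3) (20,19) (13,50/3)]
2. After x ≤ 16: [(13,17/7) (15,3) (16,31/5) (16,53/3) (13,50/3)]
3. After y ≥ 15: [(13,15) (16,15) (16,53/3) (13,50/3)]
4. After y ≤ 20: [(13,15) (16,15) (16,53/3) (13,50/3)]
5. Canonical ring: [(13,15) (16,15) (16,53/3) (13,50/3)]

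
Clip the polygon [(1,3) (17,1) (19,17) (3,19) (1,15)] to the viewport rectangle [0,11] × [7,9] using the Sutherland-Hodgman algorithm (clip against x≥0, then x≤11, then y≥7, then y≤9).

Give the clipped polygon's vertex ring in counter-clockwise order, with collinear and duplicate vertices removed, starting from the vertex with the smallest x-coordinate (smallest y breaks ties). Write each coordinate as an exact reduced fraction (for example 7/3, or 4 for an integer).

Clipped polygon: [(1,7) (11,7) (11,9) (1,9)]

1. After x ≥ 0: [(1,3) (17,1) (19,17) (3,19) (1,15)]
2. After x ≤ 11: [(1,3) (11,7/4) (11,18) (3,19) (1,15)]
3. After y ≥ 7: [(1,7) (11,7) (11,18) (3,19) (1,15)]
4. After y ≤ 9: [(1,9) (1,7) (11,7) (11,9)]
5. Canonical ring: [(1,7) (11,7) (11,9) (1,9)]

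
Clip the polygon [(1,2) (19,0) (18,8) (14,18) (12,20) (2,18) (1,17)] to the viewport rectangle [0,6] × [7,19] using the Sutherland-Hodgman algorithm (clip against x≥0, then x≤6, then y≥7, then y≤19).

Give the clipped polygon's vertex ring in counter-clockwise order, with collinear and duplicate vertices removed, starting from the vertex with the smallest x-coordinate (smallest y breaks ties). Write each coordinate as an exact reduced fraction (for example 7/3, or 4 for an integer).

1. After x ≥ 0: [(1,2) (19,0) (18,8) (14,18) (12,20) (2,18) (1,17)]
2. After x ≤ 6: [(1,2) (6,13/9) (6,94/5) (2,18) (1,17)]
3. After y ≥ 7: [(1,7) (6,7) (6,94/5) (2,18) (1,17)]
4. After y ≤ 19: [(1,7) (6,7) (6,94/5) (2,18) (1,17)]
5. Canonical ring: [(1,7) (6,7) (6,94/5) (2,18) (1,17)]

Clipped polygon: [(1,7) (6,7) (6,94/5) (2,18) (1,17)]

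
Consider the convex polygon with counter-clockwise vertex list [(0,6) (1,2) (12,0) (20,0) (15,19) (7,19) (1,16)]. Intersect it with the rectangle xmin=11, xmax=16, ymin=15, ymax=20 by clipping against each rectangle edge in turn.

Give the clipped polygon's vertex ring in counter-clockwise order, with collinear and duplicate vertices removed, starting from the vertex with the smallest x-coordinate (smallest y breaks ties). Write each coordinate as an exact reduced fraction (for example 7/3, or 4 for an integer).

1. After x ≥ 11: [(11,2/11) (12,0) (20,0) (15,19) (11,19)]
2. After x ≤ 16: [(11,2/11) (12,0) (16,0) (16,76/5) (15,19) (11,19)]
3. After y ≥ 15: [(11,15) (16,15) (16,76/5) (15,19) (11,19)]
4. After y ≤ 20: [(11,15) (16,15) (16,76/5) (15,19) (11,19)]
5. Canonical ring: [(11,15) (16,15) (16,76/5) (15,19) (11,19)]

Clipped polygon: [(11,15) (16,15) (16,76/5) (15,19) (11,19)]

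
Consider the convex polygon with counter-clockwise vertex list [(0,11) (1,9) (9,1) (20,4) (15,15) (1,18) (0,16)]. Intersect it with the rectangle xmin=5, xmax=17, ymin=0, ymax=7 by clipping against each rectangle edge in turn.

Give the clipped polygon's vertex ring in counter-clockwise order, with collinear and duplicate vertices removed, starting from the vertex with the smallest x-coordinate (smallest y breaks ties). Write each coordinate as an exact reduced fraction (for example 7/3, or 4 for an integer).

1. After x ≥ 5: [(5,5) (9,1) (20,4) (15,15) (5,120/7)]
2. After x ≤ 17: [(5,5) (9,1) (17,35/11) (17,53/5) (15,15) (5,120/7)]
3. After y ≥ 0: [(5,5) (9,1) (17,35/11) (17,53/5) (15,15) (5,120/7)]
4. After y ≤ 7: [(5,7) (5,5) (9,1) (17,35/11) (17,7)]
5. Canonical ring: [(5,5) (9,1) (17,35/11) (17,7) (5,7)]

Clipped polygon: [(5,5) (9,1) (17,35/11) (17,7) (5,7)]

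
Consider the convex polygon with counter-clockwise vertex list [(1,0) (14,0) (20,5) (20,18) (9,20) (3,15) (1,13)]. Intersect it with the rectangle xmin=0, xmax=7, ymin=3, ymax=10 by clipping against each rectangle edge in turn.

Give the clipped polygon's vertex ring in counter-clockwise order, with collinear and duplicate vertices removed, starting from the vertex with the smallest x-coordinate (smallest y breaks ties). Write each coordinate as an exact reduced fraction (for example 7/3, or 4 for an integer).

Clipped polygon: [(1,3) (7,3) (7,10) (1,10)]

1. After x ≥ 0: [(1,0) (14,0) (20,5) (20,18) (9,20) (3,15) (1,13)]
2. After x ≤ 7: [(1,0) (7,0) (7,55/3) (3,15) (1,13)]
3. After y ≥ 3: [(1,3) (7,3) (7,55/3) (3,15) (1,13)]
4. After y ≤ 10: [(1,10) (1,3) (7,3) (7,10)]
5. Canonical ring: [(1,3) (7,3) (7,10) (1,10)]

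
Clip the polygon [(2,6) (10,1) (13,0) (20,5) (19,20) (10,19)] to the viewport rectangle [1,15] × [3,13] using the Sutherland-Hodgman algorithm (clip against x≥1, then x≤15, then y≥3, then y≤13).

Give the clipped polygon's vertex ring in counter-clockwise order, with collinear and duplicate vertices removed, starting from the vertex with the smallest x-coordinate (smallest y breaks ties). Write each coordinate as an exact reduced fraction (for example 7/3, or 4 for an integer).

1. After x ≥ 1: [(2,6) (10,1) (13,0) (20,5) (19,20) (10,19)]
2. After x ≤ 15: [(2,6) (10,1) (13,0) (15,10/7) (15,176/9) (10,19)]
3. After y ≥ 3: [(2,6) (34/5,3) (15,3) (15,176/9) (10,19)]
4. After y ≤ 13: [(82/13,13) (2,6) (34/5,3) (15,3) (15,13)]
5. Canonical ring: [(2,6) (34/5,3) (15,3) (15,13) (82/13,13)]

Clipped polygon: [(2,6) (34/5,3) (15,3) (15,13) (82/13,13)]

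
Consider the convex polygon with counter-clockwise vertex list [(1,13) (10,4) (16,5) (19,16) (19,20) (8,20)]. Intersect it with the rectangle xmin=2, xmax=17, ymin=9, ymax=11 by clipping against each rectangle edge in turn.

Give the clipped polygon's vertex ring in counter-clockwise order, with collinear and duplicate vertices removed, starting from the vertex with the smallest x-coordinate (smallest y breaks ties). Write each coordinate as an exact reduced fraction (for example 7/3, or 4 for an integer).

Clipped polygon: [(3,11) (5,9) (17,9) (17,11)]

1. After x ≥ 2: [(2,14) (2,12) (10,4) (16,5) (19,16) (19,20) (8,20)]
2. After x ≤ 17: [(2,14) (2,12) (10,4) (16,5) (17,26/3) (17,20) (8,20)]
3. After y ≥ 9: [(2,14) (2,12) (5,9) (17,9) (17,20) (8,20)]
4. After y ≤ 11: [(3,11) (5,9) (17,9) (17,11)]
5. Canonical ring: [(3,11) (5,9) (17,9) (17,11)]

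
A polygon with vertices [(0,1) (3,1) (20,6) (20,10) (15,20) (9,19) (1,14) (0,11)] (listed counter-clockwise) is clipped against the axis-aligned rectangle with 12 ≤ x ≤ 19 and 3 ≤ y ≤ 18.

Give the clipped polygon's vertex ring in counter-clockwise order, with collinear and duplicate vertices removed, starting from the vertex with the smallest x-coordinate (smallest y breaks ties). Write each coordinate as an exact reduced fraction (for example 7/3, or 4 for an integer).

1. After x ≥ 12: [(12,62/17) (20,6) (20,10) (15,20) (12,39/2)]
2. After x ≤ 19: [(12,62/17) (19,97/17) (19,12) (15,20) (12,39/2)]
3. After y ≥ 3: [(12,62/17) (19,97/17) (19,12) (15,20) (12,39/2)]
4. After y ≤ 18: [(12,18) (12,62/17) (19,97/17) (19,12) (16,18)]
5. Canonical ring: [(12,62/17) (19,97/17) (19,12) (16,18) (12,18)]

Clipped polygon: [(12,62/17) (19,97/17) (19,12) (16,18) (12,18)]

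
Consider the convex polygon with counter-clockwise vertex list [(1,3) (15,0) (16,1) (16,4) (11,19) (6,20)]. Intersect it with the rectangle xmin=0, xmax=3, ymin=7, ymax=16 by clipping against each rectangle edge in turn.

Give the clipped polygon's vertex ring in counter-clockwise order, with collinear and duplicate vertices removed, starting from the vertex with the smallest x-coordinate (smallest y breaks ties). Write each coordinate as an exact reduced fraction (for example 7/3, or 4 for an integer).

1. After x ≥ 0: [(1,3) (15,0) (16,1) (16,4) (11,19) (6,20)]
2. After x ≤ 3: [(3,49/5) (1,3) (3,18/7)]
3. After y ≥ 7: [(3,7) (3,49/5) (37/17,7)]
4. After y ≤ 16: [(3,7) (3,49/5) (37/17,7)]
5. Canonical ring: [(37/17,7) (3,7) (3,49/5)]

Clipped polygon: [(37/17,7) (3,7) (3,49/5)]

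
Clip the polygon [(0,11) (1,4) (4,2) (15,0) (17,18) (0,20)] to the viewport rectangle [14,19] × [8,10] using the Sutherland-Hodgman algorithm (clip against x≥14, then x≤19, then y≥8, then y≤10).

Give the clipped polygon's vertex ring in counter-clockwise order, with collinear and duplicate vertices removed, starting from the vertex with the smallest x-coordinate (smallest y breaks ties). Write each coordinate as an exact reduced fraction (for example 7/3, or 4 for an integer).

1. After x ≥ 14: [(14,2/11) (15,0) (17,18) (14,312/17)]
2. After x ≤ 19: [(14,2/11) (15,0) (17,18) (14,312/17)]
3. After y ≥ 8: [(14,8) (143/9,8) (17,18) (14,312/17)]
4. After y ≤ 10: [(14,10) (14,8) (143/9,8) (145/9,10)]
5. Canonical ring: [(14,8) (143/9,8) (145/9,10) (14,10)]

Clipped polygon: [(14,8) (143/9,8) (145/9,10) (14,10)]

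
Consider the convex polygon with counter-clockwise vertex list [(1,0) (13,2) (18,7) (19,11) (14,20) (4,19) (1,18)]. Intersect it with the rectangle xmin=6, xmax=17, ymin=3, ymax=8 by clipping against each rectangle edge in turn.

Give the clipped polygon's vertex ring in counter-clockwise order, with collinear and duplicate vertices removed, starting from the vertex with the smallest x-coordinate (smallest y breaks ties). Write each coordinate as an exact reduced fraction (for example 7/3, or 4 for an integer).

Clipped polygon: [(6,3) (14,3) (17,6) (17,8) (6,8)]

1. After x ≥ 6: [(6,5/6) (13,2) (18,7) (19,11) (14,20) (6,96/5)]
2. After x ≤ 17: [(6,5/6) (13,2) (17,6) (17,73/5) (14,20) (6,96/5)]
3. After y ≥ 3: [(6,3) (14,3) (17,6) (17,73/5) (14,20) (6,96/5)]
4. After y ≤ 8: [(6,8) (6,3) (14,3) (17,6) (17,8)]
5. Canonical ring: [(6,3) (14,3) (17,6) (17,8) (6,8)]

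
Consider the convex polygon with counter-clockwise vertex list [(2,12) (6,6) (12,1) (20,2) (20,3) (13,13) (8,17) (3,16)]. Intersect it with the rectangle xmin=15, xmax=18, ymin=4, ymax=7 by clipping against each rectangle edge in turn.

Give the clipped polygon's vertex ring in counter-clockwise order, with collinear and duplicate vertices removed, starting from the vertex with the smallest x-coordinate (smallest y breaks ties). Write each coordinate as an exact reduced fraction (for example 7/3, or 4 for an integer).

Clipped polygon: [(15,4) (18,4) (18,41/7) (86/5,7) (15,7)]

1. After x ≥ 15: [(15,11/8) (20,2) (20,3) (15,71/7)]
2. After x ≤ 18: [(15,11/8) (18,7/4) (18,41/7) (15,71/7)]
3. After y ≥ 4: [(15,4) (18,4) (18,41/7) (15,71/7)]
4. After y ≤ 7: [(15,7) (15,4) (18,4) (18,41/7) (86/5,7)]
5. Canonical ring: [(15,4) (18,4) (18,41/7) (86/5,7) (15,7)]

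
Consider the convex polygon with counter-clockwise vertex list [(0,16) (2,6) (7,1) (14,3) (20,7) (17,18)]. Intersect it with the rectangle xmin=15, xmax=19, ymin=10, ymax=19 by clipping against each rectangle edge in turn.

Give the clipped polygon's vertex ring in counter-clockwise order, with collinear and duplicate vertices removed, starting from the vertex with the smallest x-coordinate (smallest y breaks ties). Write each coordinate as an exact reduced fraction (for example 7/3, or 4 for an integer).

1. After x ≥ 15: [(15,302/17) (15,11/3) (20,7) (17,18)]
2. After x ≤ 19: [(15,302/17) (15,11/3) (19,19/3) (19,32/3) (17,18)]
3. After y ≥ 10: [(15,302/17) (15,10) (19,10) (19,32/3) (17,18)]
4. After y ≤ 19: [(15,302/17) (15,10) (19,10) (19,32/3) (17,18)]
5. Canonical ring: [(15,10) (19,10) (19,32/3) (17,18) (15,302/17)]

Clipped polygon: [(15,10) (19,10) (19,32/3) (17,18) (15,302/17)]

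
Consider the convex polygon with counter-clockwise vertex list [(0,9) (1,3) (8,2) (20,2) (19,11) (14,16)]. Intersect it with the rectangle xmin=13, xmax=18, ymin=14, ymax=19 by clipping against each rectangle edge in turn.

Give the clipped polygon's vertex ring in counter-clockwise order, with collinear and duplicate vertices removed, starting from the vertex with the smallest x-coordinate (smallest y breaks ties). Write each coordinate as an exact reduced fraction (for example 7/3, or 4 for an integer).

Clipped polygon: [(13,14) (16,14) (14,16) (13,31/2)]

1. After x ≥ 13: [(13,31/2) (13,2) (20,2) (19,11) (14,16)]
2. After x ≤ 18: [(13,31/2) (13,2) (18,2) (18,12) (14,16)]
3. After y ≥ 14: [(13,31/2) (13,14) (16,14) (14,16)]
4. After y ≤ 19: [(13,31/2) (13,14) (16,14) (14,16)]
5. Canonical ring: [(13,14) (16,14) (14,16) (13,31/2)]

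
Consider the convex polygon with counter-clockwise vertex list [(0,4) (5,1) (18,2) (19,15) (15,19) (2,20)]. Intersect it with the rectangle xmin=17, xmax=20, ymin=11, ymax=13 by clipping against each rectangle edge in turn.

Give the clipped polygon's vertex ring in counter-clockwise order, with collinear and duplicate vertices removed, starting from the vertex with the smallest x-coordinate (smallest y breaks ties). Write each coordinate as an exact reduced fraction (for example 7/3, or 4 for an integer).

1. After x ≥ 17: [(17,25/13) (18,2) (19,15) (17,17)]
2. After x ≤ 20: [(17,25/13) (18,2) (19,15) (17,17)]
3. After y ≥ 11: [(17,11) (243/13,11) (19,15) (17,17)]
4. After y ≤ 13: [(17,13) (17,11) (243/13,11) (245/13,13)]
5. Canonical ring: [(17,11) (243/13,11) (245/13,13) (17,13)]

Clipped polygon: [(17,11) (243/13,11) (245/13,13) (17,13)]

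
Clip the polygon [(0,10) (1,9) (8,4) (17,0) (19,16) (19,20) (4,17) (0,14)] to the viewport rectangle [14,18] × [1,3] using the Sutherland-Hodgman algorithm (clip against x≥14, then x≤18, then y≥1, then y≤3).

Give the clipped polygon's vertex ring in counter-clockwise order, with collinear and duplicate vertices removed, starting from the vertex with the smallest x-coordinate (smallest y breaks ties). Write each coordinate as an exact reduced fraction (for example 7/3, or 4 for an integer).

1. After x ≥ 14: [(14,4/3) (17,0) (19,16) (19,20) (14,19)]
2. After x ≤ 18: [(14,4/3) (17,0) (18,8) (18,99/5) (14,19)]
3. After y ≥ 1: [(14,4/3) (59/4,1) (137/8,1) (18,8) (18,99/5) (14,19)]
4. After y ≤ 3: [(14,3) (14,4/3) (59/4,1) (137/8,1) (139/8,3)]
5. Canonical ring: [(14,4/3) (59/4,1) (137/8,1) (139/8,3) (14,3)]

Clipped polygon: [(14,4/3) (59/4,1) (137/8,1) (139/8,3) (14,3)]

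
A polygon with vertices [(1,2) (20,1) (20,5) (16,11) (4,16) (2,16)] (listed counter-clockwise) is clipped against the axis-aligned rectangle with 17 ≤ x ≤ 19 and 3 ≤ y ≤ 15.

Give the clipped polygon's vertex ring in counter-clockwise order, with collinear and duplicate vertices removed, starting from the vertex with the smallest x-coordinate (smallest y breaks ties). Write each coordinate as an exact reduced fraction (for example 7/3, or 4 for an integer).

Clipped polygon: [(17,3) (19,3) (19,13/2) (17,19/2)]

1. After x ≥ 17: [(17,22/19) (20,1) (20,5) (17,19/2)]
2. After x ≤ 19: [(17,22/19) (19,20/19) (19,13/2) (17,19/2)]
3. After y ≥ 3: [(17,3) (19,3) (19,13/2) (17,19/2)]
4. After y ≤ 15: [(17,3) (19,3) (19,13/2) (17,19/2)]
5. Canonical ring: [(17,3) (19,3) (19,13/2) (17,19/2)]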